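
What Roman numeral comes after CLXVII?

CLXVII = 167; next is 168

CLXVIII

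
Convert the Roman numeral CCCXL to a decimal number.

CCCXL: C=100, C=100, C=100, XL=40
100 + 100 + 100 + 40 = 340

340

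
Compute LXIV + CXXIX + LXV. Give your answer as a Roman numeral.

LXIV = 64, CXXIX = 129, LXV = 65
64 + 129 = 193
193 + 65 = 258

CCLVIII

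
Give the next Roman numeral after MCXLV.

MCXLV = 1145; next is 1146

MCXLVI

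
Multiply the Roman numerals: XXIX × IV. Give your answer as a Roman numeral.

XXIX = 29
IV = 4
29 × 4 = 116

CXVI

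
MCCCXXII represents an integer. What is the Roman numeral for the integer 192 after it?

MCCCXXII = 1322
1322 + 192 = 1514

MDXIV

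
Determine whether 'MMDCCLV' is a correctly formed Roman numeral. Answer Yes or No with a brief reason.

'MMDCCLV': Check the rules: uses only the symbols I, V, X, L, C, D, M; no symbol is repeated more than three times in a row; V, L and D each appear at most once; no smaller symbol precedes a larger one (values never increase from left to right). Value: M (1000) + M (1000) + D (500) + C (100) + C (100) + L (50) + V (5) = 2755. So it is a valid standard Roman numeral.

Yes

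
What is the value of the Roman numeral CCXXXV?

CCXXXV: C=100, C=100, X=10, X=10, X=10, V=5
100 + 100 + 10 + 10 + 10 + 5 = 235

235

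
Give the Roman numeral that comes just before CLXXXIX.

CLXXXIX = 189, so the previous integer is 189 - 1 = 188

CLXXXVIII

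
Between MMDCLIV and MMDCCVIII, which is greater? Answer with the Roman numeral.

MMDCLIV = 2654
MMDCCVIII = 2708
2708 is larger

MMDCCVIII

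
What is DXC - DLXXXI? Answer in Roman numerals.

DXC = 590
DLXXXI = 581
590 - 581 = 9

IX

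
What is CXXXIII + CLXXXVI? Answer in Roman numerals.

CXXXIII = 133
CLXXXVI = 186
133 + 186 = 319

CCCXIX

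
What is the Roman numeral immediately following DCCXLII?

DCCXLII = 742; next is 743

DCCXLIII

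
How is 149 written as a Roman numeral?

Convert 149 to Roman numerals:
  149 contains 1×100 (C)
  49 contains 1×40 (XL)
  9 contains 1×9 (IX)

CXLIX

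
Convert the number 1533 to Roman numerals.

Convert 1533 to Roman numerals:
  1533 contains 1×1000 (M)
  533 contains 1×500 (D)
  33 contains 3×10 (XXX)
  3 contains 3×1 (III)

MDXXXIII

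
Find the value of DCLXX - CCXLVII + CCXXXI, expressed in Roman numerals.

DCLXX = 670, CCXLVII = 247, CCXXXI = 231
670 - 247 = 423
423 + 231 = 654

DCLIV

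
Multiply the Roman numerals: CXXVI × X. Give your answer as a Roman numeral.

CXXVI = 126
X = 10
126 × 10 = 1260

MCCLX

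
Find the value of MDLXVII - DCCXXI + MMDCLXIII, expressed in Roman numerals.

MDLXVII = 1567, DCCXXI = 721, MMDCLXIII = 2663
1567 - 721 = 846
846 + 2663 = 3509

MMMDIX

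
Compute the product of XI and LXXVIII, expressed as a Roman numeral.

XI = 11
LXXVIII = 78
11 × 78 = 858

DCCCLVIII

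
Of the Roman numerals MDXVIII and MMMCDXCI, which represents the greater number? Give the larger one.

MDXVIII = 1518
MMMCDXCI = 3491
3491 is larger

MMMCDXCI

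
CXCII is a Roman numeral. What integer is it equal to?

CXCII: C=100, XC=90, I=1, I=1
100 + 90 + 1 + 1 = 192

192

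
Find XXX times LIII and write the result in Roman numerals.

XXX = 30
LIII = 53
30 × 53 = 1590

MDXC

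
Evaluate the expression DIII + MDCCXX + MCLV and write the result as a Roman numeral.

DIII = 503, MDCCXX = 1720, MCLV = 1155
503 + 1720 = 2223
2223 + 1155 = 3378

MMMCCCLXXVIII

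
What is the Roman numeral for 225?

Convert 225 to Roman numerals:
  225 contains 2×100 (CC)
  25 contains 2×10 (XX)
  5 contains 1×5 (V)

CCXXV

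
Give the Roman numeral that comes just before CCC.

CCC = 300, so the previous integer is 300 - 1 = 299

CCXCIX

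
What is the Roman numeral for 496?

Convert 496 to Roman numerals:
  496 contains 1×400 (CD)
  96 contains 1×90 (XC)
  6 contains 1×5 (V)
  1 contains 1×1 (I)

CDXCVI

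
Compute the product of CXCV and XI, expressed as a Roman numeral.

CXCV = 195
XI = 11
195 × 11 = 2145

MMCXLV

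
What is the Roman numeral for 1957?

Convert 1957 to Roman numerals:
  1957 contains 1×1000 (M)
  957 contains 1×900 (CM)
  57 contains 1×50 (L)
  7 contains 1×5 (V)
  2 contains 2×1 (II)

MCMLVII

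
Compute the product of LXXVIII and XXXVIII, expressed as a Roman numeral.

LXXVIII = 78
XXXVIII = 38
78 × 38 = 2964

MMCMLXIV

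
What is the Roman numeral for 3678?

Convert 3678 to Roman numerals:
  3678 contains 3×1000 (MMM)
  678 contains 1×500 (D)
  178 contains 1×100 (C)
  78 contains 1×50 (L)
  28 contains 2×10 (XX)
  8 contains 1×5 (V)
  3 contains 3×1 (III)

MMMDCLXXVIII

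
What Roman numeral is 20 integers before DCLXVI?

DCLXVI = 666
666 - 20 = 646

DCXLVI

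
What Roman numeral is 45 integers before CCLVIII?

CCLVIII = 258
258 - 45 = 213

CCXIII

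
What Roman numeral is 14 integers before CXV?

CXV = 115
115 - 14 = 101

CI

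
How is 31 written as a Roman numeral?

Convert 31 to Roman numerals:
  31 contains 3×10 (XXX)
  1 contains 1×1 (I)

XXXI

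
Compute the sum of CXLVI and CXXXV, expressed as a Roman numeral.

CXLVI = 146
CXXXV = 135
146 + 135 = 281

CCLXXXI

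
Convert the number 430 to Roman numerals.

Convert 430 to Roman numerals:
  430 contains 1×400 (CD)
  30 contains 3×10 (XXX)

CDXXX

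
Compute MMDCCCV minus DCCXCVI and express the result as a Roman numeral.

MMDCCCV = 2805
DCCXCVI = 796
2805 - 796 = 2009

MMIX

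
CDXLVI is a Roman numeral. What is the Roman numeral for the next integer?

CDXLVI = 446; next is 447

CDXLVII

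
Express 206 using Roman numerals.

Convert 206 to Roman numerals:
  206 contains 2×100 (CC)
  6 contains 1×5 (V)
  1 contains 1×1 (I)

CCVI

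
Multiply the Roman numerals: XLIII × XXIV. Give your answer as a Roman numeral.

XLIII = 43
XXIV = 24
43 × 24 = 1032

MXXXII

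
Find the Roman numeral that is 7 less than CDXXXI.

CDXXXI = 431
431 - 7 = 424

CDXXIV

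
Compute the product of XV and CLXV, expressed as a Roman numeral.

XV = 15
CLXV = 165
15 × 165 = 2475

MMCDLXXV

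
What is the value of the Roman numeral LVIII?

LVIII: L=50, V=5, I=1, I=1, I=1
50 + 5 + 1 + 1 + 1 = 58

58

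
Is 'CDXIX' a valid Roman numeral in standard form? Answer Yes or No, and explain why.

'CDXIX': Check the rules: uses only the symbols I, V, X, L, C, D, M; no symbol is repeated more than three times in a row; V, L and D each appear at most once; the only places a smaller symbol precedes a larger one are the allowed subtractive pairs CD, IX, the symbol right after such a pair (if any) is smaller than the pair's first symbol, and otherwise the values never increase from left to right. Value: CD (400) + X (10) + IX (9) = 419. So it is a valid standard Roman numeral.

Yes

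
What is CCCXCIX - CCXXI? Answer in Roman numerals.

CCCXCIX = 399
CCXXI = 221
399 - 221 = 178

CLXXVIII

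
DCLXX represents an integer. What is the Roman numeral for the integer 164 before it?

DCLXX = 670
670 - 164 = 506

DVI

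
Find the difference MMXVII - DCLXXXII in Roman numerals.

MMXVII = 2017
DCLXXXII = 682
2017 - 682 = 1335

MCCCXXXV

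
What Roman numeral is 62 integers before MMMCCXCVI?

MMMCCXCVI = 3296
3296 - 62 = 3234

MMMCCXXXIV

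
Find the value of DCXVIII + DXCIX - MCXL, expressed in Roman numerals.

DCXVIII = 618, DXCIX = 599, MCXL = 1140
618 + 599 = 1217
1217 - 1140 = 77

LXXVII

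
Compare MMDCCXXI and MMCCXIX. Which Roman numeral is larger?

MMDCCXXI = 2721
MMCCXIX = 2219
2721 is larger

MMDCCXXI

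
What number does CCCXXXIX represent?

CCCXXXIX: C=100, C=100, C=100, X=10, X=10, X=10, IX=9
100 + 100 + 100 + 10 + 10 + 10 + 9 = 339

339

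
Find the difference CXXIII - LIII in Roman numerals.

CXXIII = 123
LIII = 53
123 - 53 = 70

LXX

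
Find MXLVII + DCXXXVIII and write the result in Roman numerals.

MXLVII = 1047
DCXXXVIII = 638
1047 + 638 = 1685

MDCLXXXV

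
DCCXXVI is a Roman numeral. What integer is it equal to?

DCCXXVI: D=500, C=100, C=100, X=10, X=10, V=5, I=1
500 + 100 + 100 + 10 + 10 + 5 + 1 = 726

726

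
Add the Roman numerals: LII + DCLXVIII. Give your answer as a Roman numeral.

LII = 52
DCLXVIII = 668
52 + 668 = 720

DCCXX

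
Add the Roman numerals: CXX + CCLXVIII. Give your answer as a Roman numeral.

CXX = 120
CCLXVIII = 268
120 + 268 = 388

CCCLXXXVIII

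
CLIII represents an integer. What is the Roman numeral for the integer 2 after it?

CLIII = 153
153 + 2 = 155

CLV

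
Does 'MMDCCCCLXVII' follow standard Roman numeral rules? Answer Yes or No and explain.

'MMDCCCCLXVII': More than 3 consecutive C's

No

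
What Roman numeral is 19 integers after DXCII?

DXCII = 592
592 + 19 = 611

DCXI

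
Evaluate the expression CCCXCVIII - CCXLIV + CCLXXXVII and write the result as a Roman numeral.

CCCXCVIII = 398, CCXLIV = 244, CCLXXXVII = 287
398 - 244 = 154
154 + 287 = 441

CDXLI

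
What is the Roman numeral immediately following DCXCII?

DCXCII = 692, so the next integer is 692 + 1 = 693

DCXCIII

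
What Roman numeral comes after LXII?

LXII = 62; next is 63

LXIII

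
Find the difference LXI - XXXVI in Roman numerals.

LXI = 61
XXXVI = 36
61 - 36 = 25

XXV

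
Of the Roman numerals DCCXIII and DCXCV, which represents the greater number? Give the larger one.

DCCXIII = 713
DCXCV = 695
713 is larger

DCCXIII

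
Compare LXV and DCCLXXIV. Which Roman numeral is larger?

LXV = 65
DCCLXXIV = 774
774 is larger

DCCLXXIV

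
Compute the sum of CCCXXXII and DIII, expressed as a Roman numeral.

CCCXXXII = 332
DIII = 503
332 + 503 = 835

DCCCXXXV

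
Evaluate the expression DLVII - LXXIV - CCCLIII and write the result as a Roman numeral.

DLVII = 557, LXXIV = 74, CCCLIII = 353
557 - 74 = 483
483 - 353 = 130

CXXX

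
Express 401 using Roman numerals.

Convert 401 to Roman numerals:
  401 contains 1×400 (CD)
  1 contains 1×1 (I)

CDI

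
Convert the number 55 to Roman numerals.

Convert 55 to Roman numerals:
  55 contains 1×50 (L)
  5 contains 1×5 (V)

LV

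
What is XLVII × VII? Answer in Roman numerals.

XLVII = 47
VII = 7
47 × 7 = 329

CCCXXIX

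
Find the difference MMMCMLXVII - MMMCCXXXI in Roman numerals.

MMMCMLXVII = 3967
MMMCCXXXI = 3231
3967 - 3231 = 736

DCCXXXVI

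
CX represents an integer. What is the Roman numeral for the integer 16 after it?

CX = 110
110 + 16 = 126

CXXVI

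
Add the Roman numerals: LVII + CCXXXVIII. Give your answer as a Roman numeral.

LVII = 57
CCXXXVIII = 238
57 + 238 = 295

CCXCV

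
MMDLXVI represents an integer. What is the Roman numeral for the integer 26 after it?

MMDLXVI = 2566
2566 + 26 = 2592

MMDXCII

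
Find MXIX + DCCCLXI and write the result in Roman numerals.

MXIX = 1019
DCCCLXI = 861
1019 + 861 = 1880

MDCCCLXXX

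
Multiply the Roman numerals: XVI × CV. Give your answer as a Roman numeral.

XVI = 16
CV = 105
16 × 105 = 1680

MDCLXXX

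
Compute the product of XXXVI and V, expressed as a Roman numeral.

XXXVI = 36
V = 5
36 × 5 = 180

CLXXX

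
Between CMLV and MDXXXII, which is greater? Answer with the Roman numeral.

CMLV = 955
MDXXXII = 1532
1532 is larger

MDXXXII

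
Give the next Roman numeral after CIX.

CIX = 109, so the next integer is 109 + 1 = 110

CX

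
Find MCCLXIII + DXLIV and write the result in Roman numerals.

MCCLXIII = 1263
DXLIV = 544
1263 + 544 = 1807

MDCCCVII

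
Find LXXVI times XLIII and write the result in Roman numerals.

LXXVI = 76
XLIII = 43
76 × 43 = 3268

MMMCCLXVIII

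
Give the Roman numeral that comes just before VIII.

VIII = 8; previous is 7

VII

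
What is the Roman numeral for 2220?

Convert 2220 to Roman numerals:
  2220 contains 2×1000 (MM)
  220 contains 2×100 (CC)
  20 contains 2×10 (XX)

MMCCXX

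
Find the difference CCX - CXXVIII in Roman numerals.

CCX = 210
CXXVIII = 128
210 - 128 = 82

LXXXII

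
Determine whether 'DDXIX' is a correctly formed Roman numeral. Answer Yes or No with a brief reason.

'DDXIX': D should not appear more than once

No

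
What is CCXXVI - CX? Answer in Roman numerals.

CCXXVI = 226
CX = 110
226 - 110 = 116

CXVI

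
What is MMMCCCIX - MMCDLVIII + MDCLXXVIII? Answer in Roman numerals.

MMMCCCIX = 3309, MMCDLVIII = 2458, MDCLXXVIII = 1678
3309 - 2458 = 851
851 + 1678 = 2529

MMDXXIX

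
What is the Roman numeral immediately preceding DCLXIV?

DCLXIV = 664; previous is 663

DCLXIII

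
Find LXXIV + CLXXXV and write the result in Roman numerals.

LXXIV = 74
CLXXXV = 185
74 + 185 = 259

CCLIX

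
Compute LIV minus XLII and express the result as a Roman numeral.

LIV = 54
XLII = 42
54 - 42 = 12

XII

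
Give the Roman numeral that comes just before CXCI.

CXCI = 191, so the previous integer is 191 - 1 = 190

CXC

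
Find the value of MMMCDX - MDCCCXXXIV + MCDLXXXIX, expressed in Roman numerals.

MMMCDX = 3410, MDCCCXXXIV = 1834, MCDLXXXIX = 1489
3410 - 1834 = 1576
1576 + 1489 = 3065

MMMLXV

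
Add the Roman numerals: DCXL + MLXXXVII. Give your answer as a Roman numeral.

DCXL = 640
MLXXXVII = 1087
640 + 1087 = 1727

MDCCXXVII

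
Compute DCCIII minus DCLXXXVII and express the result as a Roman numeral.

DCCIII = 703
DCLXXXVII = 687
703 - 687 = 16

XVI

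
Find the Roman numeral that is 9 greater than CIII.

CIII = 103
103 + 9 = 112

CXII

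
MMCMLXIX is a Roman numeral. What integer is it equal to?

MMCMLXIX: M=1000, M=1000, CM=900, L=50, X=10, IX=9
1000 + 1000 + 900 + 50 + 10 + 9 = 2969

2969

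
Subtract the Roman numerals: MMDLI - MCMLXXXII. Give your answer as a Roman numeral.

MMDLI = 2551
MCMLXXXII = 1982
2551 - 1982 = 569

DLXIX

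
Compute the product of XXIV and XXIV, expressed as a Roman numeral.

XXIV = 24
XXIV = 24
24 × 24 = 576

DLXXVI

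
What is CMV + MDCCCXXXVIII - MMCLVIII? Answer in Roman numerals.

CMV = 905, MDCCCXXXVIII = 1838, MMCLVIII = 2158
905 + 1838 = 2743
2743 - 2158 = 585

DLXXXV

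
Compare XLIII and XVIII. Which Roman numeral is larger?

XLIII = 43
XVIII = 18
43 is larger

XLIII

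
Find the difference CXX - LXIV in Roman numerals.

CXX = 120
LXIV = 64
120 - 64 = 56

LVI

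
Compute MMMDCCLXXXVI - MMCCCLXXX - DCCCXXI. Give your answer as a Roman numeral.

MMMDCCLXXXVI = 3786, MMCCCLXXX = 2380, DCCCXXI = 821
3786 - 2380 = 1406
1406 - 821 = 585

DLXXXV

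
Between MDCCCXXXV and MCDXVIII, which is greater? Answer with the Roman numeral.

MDCCCXXXV = 1835
MCDXVIII = 1418
1835 is larger

MDCCCXXXV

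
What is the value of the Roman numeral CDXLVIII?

CDXLVIII: CD=400, XL=40, V=5, I=1, I=1, I=1
400 + 40 + 5 + 1 + 1 + 1 = 448

448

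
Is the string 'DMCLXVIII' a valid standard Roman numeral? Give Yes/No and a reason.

'DMCLXVIII': Invalid subtractive combination: DM

No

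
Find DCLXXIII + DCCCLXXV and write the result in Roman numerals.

DCLXXIII = 673
DCCCLXXV = 875
673 + 875 = 1548

MDXLVIII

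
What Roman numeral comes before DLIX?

DLIX = 559; previous is 558

DLVIII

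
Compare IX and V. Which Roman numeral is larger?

IX = 9
V = 5
9 is larger

IX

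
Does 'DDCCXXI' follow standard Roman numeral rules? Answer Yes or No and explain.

'DDCCXXI': D should not appear more than once

No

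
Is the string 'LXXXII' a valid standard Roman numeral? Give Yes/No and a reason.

'LXXXII': Check the rules: uses only the symbols I, V, X, L, C, D, M; no symbol is repeated more than three times in a row; V, L and D each appear at most once; no smaller symbol precedes a larger one (values never increase from left to right). Value: L (50) + X (10) + X (10) + X (10) + I (1) + I (1) = 82. So it is a valid standard Roman numeral.

Yes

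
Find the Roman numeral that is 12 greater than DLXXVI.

DLXXVI = 576
576 + 12 = 588

DLXXXVIII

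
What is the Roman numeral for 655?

Convert 655 to Roman numerals:
  655 contains 1×500 (D)
  155 contains 1×100 (C)
  55 contains 1×50 (L)
  5 contains 1×5 (V)

DCLV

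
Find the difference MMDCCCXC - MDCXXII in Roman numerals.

MMDCCCXC = 2890
MDCXXII = 1622
2890 - 1622 = 1268

MCCLXVIII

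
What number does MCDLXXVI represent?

MCDLXXVI: M=1000, CD=400, L=50, X=10, X=10, V=5, I=1
1000 + 400 + 50 + 10 + 10 + 5 + 1 = 1476

1476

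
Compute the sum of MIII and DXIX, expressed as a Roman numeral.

MIII = 1003
DXIX = 519
1003 + 519 = 1522

MDXXII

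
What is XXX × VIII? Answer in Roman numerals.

XXX = 30
VIII = 8
30 × 8 = 240

CCXL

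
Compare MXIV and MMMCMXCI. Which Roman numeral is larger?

MXIV = 1014
MMMCMXCI = 3991
3991 is larger

MMMCMXCI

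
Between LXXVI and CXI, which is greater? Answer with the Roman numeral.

LXXVI = 76
CXI = 111
111 is larger

CXI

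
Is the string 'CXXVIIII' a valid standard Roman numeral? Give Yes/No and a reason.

'CXXVIIII': More than 3 consecutive I's

No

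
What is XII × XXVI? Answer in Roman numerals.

XII = 12
XXVI = 26
12 × 26 = 312

CCCXII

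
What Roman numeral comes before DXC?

DXC = 590, so the previous integer is 590 - 1 = 589

DLXXXIX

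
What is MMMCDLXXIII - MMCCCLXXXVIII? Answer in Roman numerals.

MMMCDLXXIII = 3473
MMCCCLXXXVIII = 2388
3473 - 2388 = 1085

MLXXXV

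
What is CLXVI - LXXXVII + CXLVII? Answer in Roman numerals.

CLXVI = 166, LXXXVII = 87, CXLVII = 147
166 - 87 = 79
79 + 147 = 226

CCXXVI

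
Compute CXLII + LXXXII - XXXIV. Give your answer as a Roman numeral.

CXLII = 142, LXXXII = 82, XXXIV = 34
142 + 82 = 224
224 - 34 = 190

CXC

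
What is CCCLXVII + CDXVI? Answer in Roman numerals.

CCCLXVII = 367
CDXVI = 416
367 + 416 = 783

DCCLXXXIII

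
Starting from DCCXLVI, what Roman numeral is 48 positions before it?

DCCXLVI = 746
746 - 48 = 698

DCXCVIII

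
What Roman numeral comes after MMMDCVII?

MMMDCVII = 3607; next is 3608

MMMDCVIII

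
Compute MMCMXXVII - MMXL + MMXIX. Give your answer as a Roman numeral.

MMCMXXVII = 2927, MMXL = 2040, MMXIX = 2019
2927 - 2040 = 887
887 + 2019 = 2906

MMCMVI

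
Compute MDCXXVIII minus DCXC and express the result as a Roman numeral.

MDCXXVIII = 1628
DCXC = 690
1628 - 690 = 938

CMXXXVIII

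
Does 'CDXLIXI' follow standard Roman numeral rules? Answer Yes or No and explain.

'CDXLIXI': I cannot come right after the subtractive pair IX: once I is subtracted in IX, the next symbol must be smaller than I

No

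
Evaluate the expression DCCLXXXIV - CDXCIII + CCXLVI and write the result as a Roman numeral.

DCCLXXXIV = 784, CDXCIII = 493, CCXLVI = 246
784 - 493 = 291
291 + 246 = 537

DXXXVII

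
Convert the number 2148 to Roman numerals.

Convert 2148 to Roman numerals:
  2148 contains 2×1000 (MM)
  148 contains 1×100 (C)
  48 contains 1×40 (XL)
  8 contains 1×5 (V)
  3 contains 3×1 (III)

MMCXLVIII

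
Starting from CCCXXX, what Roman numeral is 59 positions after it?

CCCXXX = 330
330 + 59 = 389

CCCLXXXIX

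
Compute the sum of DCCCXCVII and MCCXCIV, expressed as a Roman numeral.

DCCCXCVII = 897
MCCXCIV = 1294
897 + 1294 = 2191

MMCXCI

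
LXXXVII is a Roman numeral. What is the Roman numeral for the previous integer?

LXXXVII = 87, so the previous integer is 87 - 1 = 86

LXXXVI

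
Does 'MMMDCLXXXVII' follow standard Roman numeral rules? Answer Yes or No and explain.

'MMMDCLXXXVII': Check the rules: uses only the symbols I, V, X, L, C, D, M; no symbol is repeated more than three times in a row; V, L and D each appear at most once; no smaller symbol precedes a larger one (values never increase from left to right). Value: M (1000) + M (1000) + M (1000) + D (500) + C (100) + L (50) + X (10) + X (10) + X (10) + V (5) + I (1) + I (1) = 3687. So it is a valid standard Roman numeral.

Yes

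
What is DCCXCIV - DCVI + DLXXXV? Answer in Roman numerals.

DCCXCIV = 794, DCVI = 606, DLXXXV = 585
794 - 606 = 188
188 + 585 = 773

DCCLXXIII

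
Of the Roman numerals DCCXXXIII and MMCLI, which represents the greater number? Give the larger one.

DCCXXXIII = 733
MMCLI = 2151
2151 is larger

MMCLI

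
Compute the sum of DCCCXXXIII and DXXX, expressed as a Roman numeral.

DCCCXXXIII = 833
DXXX = 530
833 + 530 = 1363

MCCCLXIII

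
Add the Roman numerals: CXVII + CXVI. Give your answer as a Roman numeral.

CXVII = 117
CXVI = 116
117 + 116 = 233

CCXXXIII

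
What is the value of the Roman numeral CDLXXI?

CDLXXI: CD=400, L=50, X=10, X=10, I=1
400 + 50 + 10 + 10 + 1 = 471

471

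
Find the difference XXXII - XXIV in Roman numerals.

XXXII = 32
XXIV = 24
32 - 24 = 8

VIII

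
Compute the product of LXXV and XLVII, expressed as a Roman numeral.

LXXV = 75
XLVII = 47
75 × 47 = 3525

MMMDXXV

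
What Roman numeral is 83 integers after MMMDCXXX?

MMMDCXXX = 3630
3630 + 83 = 3713

MMMDCCXIII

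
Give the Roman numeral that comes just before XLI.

XLI = 41, so the previous integer is 41 - 1 = 40

XL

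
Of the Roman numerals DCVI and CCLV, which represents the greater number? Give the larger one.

DCVI = 606
CCLV = 255
606 is larger

DCVI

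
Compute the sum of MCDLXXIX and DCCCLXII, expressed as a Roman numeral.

MCDLXXIX = 1479
DCCCLXII = 862
1479 + 862 = 2341

MMCCCXLI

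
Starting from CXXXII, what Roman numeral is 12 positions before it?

CXXXII = 132
132 - 12 = 120

CXX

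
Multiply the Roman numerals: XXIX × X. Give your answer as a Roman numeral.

XXIX = 29
X = 10
29 × 10 = 290

CCXC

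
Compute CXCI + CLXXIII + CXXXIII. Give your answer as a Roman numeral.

CXCI = 191, CLXXIII = 173, CXXXIII = 133
191 + 173 = 364
364 + 133 = 497

CDXCVII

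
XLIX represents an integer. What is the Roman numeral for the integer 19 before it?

XLIX = 49
49 - 19 = 30

XXX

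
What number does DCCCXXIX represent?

DCCCXXIX: D=500, C=100, C=100, C=100, X=10, X=10, IX=9
500 + 100 + 100 + 100 + 10 + 10 + 9 = 829

829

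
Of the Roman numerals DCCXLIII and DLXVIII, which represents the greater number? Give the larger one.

DCCXLIII = 743
DLXVIII = 568
743 is larger

DCCXLIII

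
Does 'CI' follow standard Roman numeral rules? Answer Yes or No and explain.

'CI': Check the rules: uses only the symbols I, V, X, L, C, D, M; no symbol is repeated more than three times in a row; V, L and D each appear at most once; no smaller symbol precedes a larger one (values never increase from left to right). Value: C (100) + I (1) = 101. So it is a valid standard Roman numeral.

Yes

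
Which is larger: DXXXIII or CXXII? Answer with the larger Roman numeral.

DXXXIII = 533
CXXII = 122
533 is larger

DXXXIII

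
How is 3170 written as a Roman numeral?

Convert 3170 to Roman numerals:
  3170 contains 3×1000 (MMM)
  170 contains 1×100 (C)
  70 contains 1×50 (L)
  20 contains 2×10 (XX)

MMMCLXX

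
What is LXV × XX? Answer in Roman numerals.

LXV = 65
XX = 20
65 × 20 = 1300

MCCC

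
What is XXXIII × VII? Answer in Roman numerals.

XXXIII = 33
VII = 7
33 × 7 = 231

CCXXXI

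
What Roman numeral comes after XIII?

XIII = 13, so the next integer is 13 + 1 = 14

XIV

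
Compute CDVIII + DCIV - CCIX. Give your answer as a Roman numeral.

CDVIII = 408, DCIV = 604, CCIX = 209
408 + 604 = 1012
1012 - 209 = 803

DCCCIII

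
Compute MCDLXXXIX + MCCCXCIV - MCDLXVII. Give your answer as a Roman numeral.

MCDLXXXIX = 1489, MCCCXCIV = 1394, MCDLXVII = 1467
1489 + 1394 = 2883
2883 - 1467 = 1416

MCDXVI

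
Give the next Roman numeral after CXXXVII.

CXXXVII = 137; next is 138

CXXXVIII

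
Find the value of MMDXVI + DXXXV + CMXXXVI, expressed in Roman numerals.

MMDXVI = 2516, DXXXV = 535, CMXXXVI = 936
2516 + 535 = 3051
3051 + 936 = 3987

MMMCMLXXXVII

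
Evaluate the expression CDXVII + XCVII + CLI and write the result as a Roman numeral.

CDXVII = 417, XCVII = 97, CLI = 151
417 + 97 = 514
514 + 151 = 665

DCLXV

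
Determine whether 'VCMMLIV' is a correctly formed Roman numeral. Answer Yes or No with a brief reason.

'VCMMLIV': V should not appear more than once

No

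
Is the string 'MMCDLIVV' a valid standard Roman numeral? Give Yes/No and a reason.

'MMCDLIVV': V should not appear more than once

No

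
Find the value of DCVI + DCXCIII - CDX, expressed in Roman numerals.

DCVI = 606, DCXCIII = 693, CDX = 410
606 + 693 = 1299
1299 - 410 = 889

DCCCLXXXIX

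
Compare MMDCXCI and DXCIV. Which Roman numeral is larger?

MMDCXCI = 2691
DXCIV = 594
2691 is larger

MMDCXCI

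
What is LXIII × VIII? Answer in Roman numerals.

LXIII = 63
VIII = 8
63 × 8 = 504

DIV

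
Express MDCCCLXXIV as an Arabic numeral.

MDCCCLXXIV: M=1000, D=500, C=100, C=100, C=100, L=50, X=10, X=10, IV=4
1000 + 500 + 100 + 100 + 100 + 50 + 10 + 10 + 4 = 1874

1874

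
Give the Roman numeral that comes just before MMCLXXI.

MMCLXXI = 2171; previous is 2170

MMCLXX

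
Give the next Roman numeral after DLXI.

DLXI = 561, so the next integer is 561 + 1 = 562

DLXII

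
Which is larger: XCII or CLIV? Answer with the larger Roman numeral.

XCII = 92
CLIV = 154
154 is larger

CLIV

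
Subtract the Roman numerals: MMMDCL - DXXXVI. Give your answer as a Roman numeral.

MMMDCL = 3650
DXXXVI = 536
3650 - 536 = 3114

MMMCXIV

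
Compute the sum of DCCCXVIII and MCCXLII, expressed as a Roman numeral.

DCCCXVIII = 818
MCCXLII = 1242
818 + 1242 = 2060

MMLX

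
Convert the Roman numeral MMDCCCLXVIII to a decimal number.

MMDCCCLXVIII: M=1000, M=1000, D=500, C=100, C=100, C=100, L=50, X=10, V=5, I=1, I=1, I=1
1000 + 1000 + 500 + 100 + 100 + 100 + 50 + 10 + 5 + 1 + 1 + 1 = 2868

2868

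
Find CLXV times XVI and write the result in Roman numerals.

CLXV = 165
XVI = 16
165 × 16 = 2640

MMDCXL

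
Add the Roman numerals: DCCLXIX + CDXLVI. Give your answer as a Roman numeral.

DCCLXIX = 769
CDXLVI = 446
769 + 446 = 1215

MCCXV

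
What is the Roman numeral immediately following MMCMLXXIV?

MMCMLXXIV = 2974, so the next integer is 2974 + 1 = 2975

MMCMLXXV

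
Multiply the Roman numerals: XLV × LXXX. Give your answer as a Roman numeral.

XLV = 45
LXXX = 80
45 × 80 = 3600

MMMDC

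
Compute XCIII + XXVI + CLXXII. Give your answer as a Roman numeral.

XCIII = 93, XXVI = 26, CLXXII = 172
93 + 26 = 119
119 + 172 = 291

CCXCI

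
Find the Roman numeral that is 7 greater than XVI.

XVI = 16
16 + 7 = 23

XXIII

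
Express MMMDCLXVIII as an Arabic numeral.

MMMDCLXVIII: M=1000, M=1000, M=1000, D=500, C=100, L=50, X=10, V=5, I=1, I=1, I=1
1000 + 1000 + 1000 + 500 + 100 + 50 + 10 + 5 + 1 + 1 + 1 = 3668

3668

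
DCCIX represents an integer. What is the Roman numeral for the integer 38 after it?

DCCIX = 709
709 + 38 = 747

DCCXLVII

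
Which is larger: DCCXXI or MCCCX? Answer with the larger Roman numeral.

DCCXXI = 721
MCCCX = 1310
1310 is larger

MCCCX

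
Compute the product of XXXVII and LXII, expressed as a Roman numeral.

XXXVII = 37
LXII = 62
37 × 62 = 2294

MMCCXCIV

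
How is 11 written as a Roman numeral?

Convert 11 to Roman numerals:
  11 contains 1×10 (X)
  1 contains 1×1 (I)

XI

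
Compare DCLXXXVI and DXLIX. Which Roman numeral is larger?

DCLXXXVI = 686
DXLIX = 549
686 is larger

DCLXXXVI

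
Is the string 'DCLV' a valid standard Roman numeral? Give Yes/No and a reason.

'DCLV': Check the rules: uses only the symbols I, V, X, L, C, D, M; no symbol is repeated more than three times in a row; V, L and D each appear at most once; no smaller symbol precedes a larger one (values never increase from left to right). Value: D (500) + C (100) + L (50) + V (5) = 655. So it is a valid standard Roman numeral.

Yes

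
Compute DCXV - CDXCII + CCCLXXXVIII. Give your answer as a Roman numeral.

DCXV = 615, CDXCII = 492, CCCLXXXVIII = 388
615 - 492 = 123
123 + 388 = 511

DXI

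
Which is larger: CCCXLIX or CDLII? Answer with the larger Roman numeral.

CCCXLIX = 349
CDLII = 452
452 is larger

CDLII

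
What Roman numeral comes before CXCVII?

CXCVII = 197; previous is 196

CXCVI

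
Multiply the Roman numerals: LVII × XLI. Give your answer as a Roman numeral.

LVII = 57
XLI = 41
57 × 41 = 2337

MMCCCXXXVII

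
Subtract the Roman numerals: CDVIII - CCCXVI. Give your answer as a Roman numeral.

CDVIII = 408
CCCXVI = 316
408 - 316 = 92

XCII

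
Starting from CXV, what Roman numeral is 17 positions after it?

CXV = 115
115 + 17 = 132

CXXXII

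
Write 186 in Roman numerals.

Convert 186 to Roman numerals:
  186 contains 1×100 (C)
  86 contains 1×50 (L)
  36 contains 3×10 (XXX)
  6 contains 1×5 (V)
  1 contains 1×1 (I)

CLXXXVI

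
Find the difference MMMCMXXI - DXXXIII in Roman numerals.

MMMCMXXI = 3921
DXXXIII = 533
3921 - 533 = 3388

MMMCCCLXXXVIII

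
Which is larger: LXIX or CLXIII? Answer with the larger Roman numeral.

LXIX = 69
CLXIII = 163
163 is larger

CLXIII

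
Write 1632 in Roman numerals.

Convert 1632 to Roman numerals:
  1632 contains 1×1000 (M)
  632 contains 1×500 (D)
  132 contains 1×100 (C)
  32 contains 3×10 (XXX)
  2 contains 2×1 (II)

MDCXXXII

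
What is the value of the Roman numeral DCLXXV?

DCLXXV: D=500, C=100, L=50, X=10, X=10, V=5
500 + 100 + 50 + 10 + 10 + 5 = 675

675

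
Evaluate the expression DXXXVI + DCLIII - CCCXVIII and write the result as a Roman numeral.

DXXXVI = 536, DCLIII = 653, CCCXVIII = 318
536 + 653 = 1189
1189 - 318 = 871

DCCCLXXI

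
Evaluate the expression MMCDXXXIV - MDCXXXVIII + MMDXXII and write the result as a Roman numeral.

MMCDXXXIV = 2434, MDCXXXVIII = 1638, MMDXXII = 2522
2434 - 1638 = 796
796 + 2522 = 3318

MMMCCCXVIII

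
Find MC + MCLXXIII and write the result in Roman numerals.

MC = 1100
MCLXXIII = 1173
1100 + 1173 = 2273

MMCCLXXIII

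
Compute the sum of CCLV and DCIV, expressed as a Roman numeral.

CCLV = 255
DCIV = 604
255 + 604 = 859

DCCCLIX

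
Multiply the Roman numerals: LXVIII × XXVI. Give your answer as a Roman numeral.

LXVIII = 68
XXVI = 26
68 × 26 = 1768

MDCCLXVIII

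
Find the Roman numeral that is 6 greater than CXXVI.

CXXVI = 126
126 + 6 = 132

CXXXII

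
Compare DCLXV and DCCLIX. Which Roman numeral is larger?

DCLXV = 665
DCCLIX = 759
759 is larger

DCCLIX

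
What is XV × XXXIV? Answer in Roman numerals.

XV = 15
XXXIV = 34
15 × 34 = 510

DX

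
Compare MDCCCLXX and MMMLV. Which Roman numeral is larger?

MDCCCLXX = 1870
MMMLV = 3055
3055 is larger

MMMLV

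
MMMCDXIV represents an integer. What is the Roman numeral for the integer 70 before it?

MMMCDXIV = 3414
3414 - 70 = 3344

MMMCCCXLIV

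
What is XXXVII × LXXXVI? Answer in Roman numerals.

XXXVII = 37
LXXXVI = 86
37 × 86 = 3182

MMMCLXXXII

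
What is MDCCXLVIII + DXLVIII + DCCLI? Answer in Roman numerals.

MDCCXLVIII = 1748, DXLVIII = 548, DCCLI = 751
1748 + 548 = 2296
2296 + 751 = 3047

MMMXLVII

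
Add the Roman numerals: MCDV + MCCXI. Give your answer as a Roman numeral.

MCDV = 1405
MCCXI = 1211
1405 + 1211 = 2616

MMDCXVI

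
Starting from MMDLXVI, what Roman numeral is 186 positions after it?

MMDLXVI = 2566
2566 + 186 = 2752

MMDCCLII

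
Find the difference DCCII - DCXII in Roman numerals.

DCCII = 702
DCXII = 612
702 - 612 = 90

XC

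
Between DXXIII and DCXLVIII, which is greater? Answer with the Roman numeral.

DXXIII = 523
DCXLVIII = 648
648 is larger

DCXLVIII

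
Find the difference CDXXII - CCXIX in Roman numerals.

CDXXII = 422
CCXIX = 219
422 - 219 = 203

CCIII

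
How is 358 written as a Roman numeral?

Convert 358 to Roman numerals:
  358 contains 3×100 (CCC)
  58 contains 1×50 (L)
  8 contains 1×5 (V)
  3 contains 3×1 (III)

CCCLVIII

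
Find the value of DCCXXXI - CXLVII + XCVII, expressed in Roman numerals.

DCCXXXI = 731, CXLVII = 147, XCVII = 97
731 - 147 = 584
584 + 97 = 681

DCLXXXI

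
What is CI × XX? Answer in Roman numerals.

CI = 101
XX = 20
101 × 20 = 2020

MMXX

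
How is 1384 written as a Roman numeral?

Convert 1384 to Roman numerals:
  1384 contains 1×1000 (M)
  384 contains 3×100 (CCC)
  84 contains 1×50 (L)
  34 contains 3×10 (XXX)
  4 contains 1×4 (IV)

MCCCLXXXIV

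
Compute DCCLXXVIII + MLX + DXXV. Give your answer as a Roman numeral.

DCCLXXVIII = 778, MLX = 1060, DXXV = 525
778 + 1060 = 1838
1838 + 525 = 2363

MMCCCLXIII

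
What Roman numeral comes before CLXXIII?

CLXXIII = 173; previous is 172

CLXXII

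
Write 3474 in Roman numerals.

Convert 3474 to Roman numerals:
  3474 contains 3×1000 (MMM)
  474 contains 1×400 (CD)
  74 contains 1×50 (L)
  24 contains 2×10 (XX)
  4 contains 1×4 (IV)

MMMCDLXXIV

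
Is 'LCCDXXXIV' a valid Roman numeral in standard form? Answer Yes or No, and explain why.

'LCCDXXXIV': Invalid subtractive combination: LC

No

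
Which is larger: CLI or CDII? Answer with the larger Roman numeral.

CLI = 151
CDII = 402
402 is larger

CDII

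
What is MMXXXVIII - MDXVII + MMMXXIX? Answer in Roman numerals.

MMXXXVIII = 2038, MDXVII = 1517, MMMXXIX = 3029
2038 - 1517 = 521
521 + 3029 = 3550

MMMDL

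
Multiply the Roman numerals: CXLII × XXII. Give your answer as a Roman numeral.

CXLII = 142
XXII = 22
142 × 22 = 3124

MMMCXXIV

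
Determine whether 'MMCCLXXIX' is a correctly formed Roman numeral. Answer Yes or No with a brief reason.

'MMCCLXXIX': Check the rules: uses only the symbols I, V, X, L, C, D, M; no symbol is repeated more than three times in a row; V, L and D each appear at most once; the only place a smaller symbol precedes a larger one is the allowed subtractive pair IX, the symbol right after such a pair (if any) is smaller than the pair's first symbol, and otherwise the values never increase from left to right. Value: M (1000) + M (1000) + C (100) + C (100) + L (50) + X (10) + X (10) + IX (9) = 2279. So it is a valid standard Roman numeral.

Yes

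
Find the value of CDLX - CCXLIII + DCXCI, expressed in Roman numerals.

CDLX = 460, CCXLIII = 243, DCXCI = 691
460 - 243 = 217
217 + 691 = 908

CMVIII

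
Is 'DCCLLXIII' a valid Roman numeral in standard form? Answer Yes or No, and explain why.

'DCCLLXIII': L should not appear more than once

No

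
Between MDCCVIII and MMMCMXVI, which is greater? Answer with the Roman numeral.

MDCCVIII = 1708
MMMCMXVI = 3916
3916 is larger

MMMCMXVI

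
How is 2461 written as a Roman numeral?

Convert 2461 to Roman numerals:
  2461 contains 2×1000 (MM)
  461 contains 1×400 (CD)
  61 contains 1×50 (L)
  11 contains 1×10 (X)
  1 contains 1×1 (I)

MMCDLXI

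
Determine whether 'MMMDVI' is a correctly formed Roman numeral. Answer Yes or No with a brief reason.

'MMMDVI': Check the rules: uses only the symbols I, V, X, L, C, D, M; no symbol is repeated more than three times in a row; V, L and D each appear at most once; no smaller symbol precedes a larger one (values never increase from left to right). Value: M (1000) + M (1000) + M (1000) + D (500) + V (5) + I (1) = 3506. So it is a valid standard Roman numeral.

Yes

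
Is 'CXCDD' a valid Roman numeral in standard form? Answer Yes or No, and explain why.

'CXCDD': D should not appear more than once

No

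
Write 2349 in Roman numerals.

Convert 2349 to Roman numerals:
  2349 contains 2×1000 (MM)
  349 contains 3×100 (CCC)
  49 contains 1×40 (XL)
  9 contains 1×9 (IX)

MMCCCXLIX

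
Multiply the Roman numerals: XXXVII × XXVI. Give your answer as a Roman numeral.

XXXVII = 37
XXVI = 26
37 × 26 = 962

CMLXII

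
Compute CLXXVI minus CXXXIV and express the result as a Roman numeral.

CLXXVI = 176
CXXXIV = 134
176 - 134 = 42

XLII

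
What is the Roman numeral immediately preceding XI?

XI = 11, so the previous integer is 11 - 1 = 10

X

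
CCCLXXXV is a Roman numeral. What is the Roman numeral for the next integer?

CCCLXXXV = 385, so the next integer is 385 + 1 = 386

CCCLXXXVI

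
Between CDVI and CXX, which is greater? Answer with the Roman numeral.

CDVI = 406
CXX = 120
406 is larger

CDVI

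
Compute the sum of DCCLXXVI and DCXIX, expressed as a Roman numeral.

DCCLXXVI = 776
DCXIX = 619
776 + 619 = 1395

MCCCXCV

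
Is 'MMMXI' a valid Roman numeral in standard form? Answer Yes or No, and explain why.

'MMMXI': Check the rules: uses only the symbols I, V, X, L, C, D, M; no symbol is repeated more than three times in a row; V, L and D each appear at most once; no smaller symbol precedes a larger one (values never increase from left to right). Value: M (1000) + M (1000) + M (1000) + X (10) + I (1) = 3011. So it is a valid standard Roman numeral.

Yes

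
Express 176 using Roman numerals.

Convert 176 to Roman numerals:
  176 contains 1×100 (C)
  76 contains 1×50 (L)
  26 contains 2×10 (XX)
  6 contains 1×5 (V)
  1 contains 1×1 (I)

CLXXVI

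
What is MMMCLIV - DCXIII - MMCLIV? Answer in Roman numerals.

MMMCLIV = 3154, DCXIII = 613, MMCLIV = 2154
3154 - 613 = 2541
2541 - 2154 = 387

CCCLXXXVII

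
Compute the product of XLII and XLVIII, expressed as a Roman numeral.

XLII = 42
XLVIII = 48
42 × 48 = 2016

MMXVI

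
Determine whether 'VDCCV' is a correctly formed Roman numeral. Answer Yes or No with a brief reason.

'VDCCV': V should not appear more than once

No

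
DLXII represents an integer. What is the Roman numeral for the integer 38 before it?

DLXII = 562
562 - 38 = 524

DXXIV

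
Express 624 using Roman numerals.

Convert 624 to Roman numerals:
  624 contains 1×500 (D)
  124 contains 1×100 (C)
  24 contains 2×10 (XX)
  4 contains 1×4 (IV)

DCXXIV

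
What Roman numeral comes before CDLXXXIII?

CDLXXXIII = 483; previous is 482

CDLXXXII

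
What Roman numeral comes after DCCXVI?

DCCXVI = 716, so the next integer is 716 + 1 = 717

DCCXVII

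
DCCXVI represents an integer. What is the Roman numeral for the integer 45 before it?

DCCXVI = 716
716 - 45 = 671

DCLXXI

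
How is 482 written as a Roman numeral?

Convert 482 to Roman numerals:
  482 contains 1×400 (CD)
  82 contains 1×50 (L)
  32 contains 3×10 (XXX)
  2 contains 2×1 (II)

CDLXXXII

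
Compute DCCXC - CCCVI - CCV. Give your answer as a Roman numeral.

DCCXC = 790, CCCVI = 306, CCV = 205
790 - 306 = 484
484 - 205 = 279

CCLXXIX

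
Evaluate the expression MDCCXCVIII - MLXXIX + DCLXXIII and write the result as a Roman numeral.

MDCCXCVIII = 1798, MLXXIX = 1079, DCLXXIII = 673
1798 - 1079 = 719
719 + 673 = 1392

MCCCXCII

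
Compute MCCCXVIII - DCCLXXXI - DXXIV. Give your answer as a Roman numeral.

MCCCXVIII = 1318, DCCLXXXI = 781, DXXIV = 524
1318 - 781 = 537
537 - 524 = 13

XIII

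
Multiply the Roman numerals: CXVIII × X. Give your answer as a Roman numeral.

CXVIII = 118
X = 10
118 × 10 = 1180

MCLXXX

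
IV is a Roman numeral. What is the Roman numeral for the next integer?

IV = 4; next is 5

V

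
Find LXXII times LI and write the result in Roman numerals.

LXXII = 72
LI = 51
72 × 51 = 3672

MMMDCLXXII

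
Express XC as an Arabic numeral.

XC: XC=90

90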